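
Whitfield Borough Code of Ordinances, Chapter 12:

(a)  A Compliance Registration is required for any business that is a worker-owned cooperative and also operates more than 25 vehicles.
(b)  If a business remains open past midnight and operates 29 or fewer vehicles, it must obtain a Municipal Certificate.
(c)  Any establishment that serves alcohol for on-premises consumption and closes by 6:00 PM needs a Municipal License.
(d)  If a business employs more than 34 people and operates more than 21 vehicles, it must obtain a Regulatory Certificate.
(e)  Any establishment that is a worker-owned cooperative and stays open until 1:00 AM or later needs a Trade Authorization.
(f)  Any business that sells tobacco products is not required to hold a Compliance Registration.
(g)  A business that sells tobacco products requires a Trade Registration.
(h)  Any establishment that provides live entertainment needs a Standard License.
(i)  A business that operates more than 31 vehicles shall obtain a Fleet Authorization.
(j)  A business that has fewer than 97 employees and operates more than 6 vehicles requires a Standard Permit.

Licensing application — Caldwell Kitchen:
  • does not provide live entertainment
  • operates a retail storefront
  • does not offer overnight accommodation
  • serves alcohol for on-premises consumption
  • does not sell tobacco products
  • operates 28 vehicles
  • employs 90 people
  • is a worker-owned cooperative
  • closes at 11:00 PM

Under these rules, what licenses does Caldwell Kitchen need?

(a) is a worker-owned cooperative; vehicles 28 > 25 → Compliance Registration required.
(b) closes 11:00 PM, at/before midnight; vehicles 28 ≤ 29 → Municipal Certificate not required.
(c) serves alcohol for on-premises consumption; closes 11:00 PM, after 6:00 PM → Municipal License not required.
(d) employees 90 > 34; vehicles 28 > 21 → Regulatory Certificate required.
(e) is a worker-owned cooperative; closes 11:00 PM, at/before 1:00 AM → Trade Authorization not required.
(f) does not sell tobacco products → Compliance Registration exemption does not apply.
(g) does not sell tobacco products → Trade Registration not required.
(h) does not provide live entertainment → Standard License not required.
(i) vehicles 28 ≤ 31 → Fleet Authorization not required.
(j) employees 90 < 97; vehicles 28 > 6 → Standard Permit required.

Compliance Registration, Regulatory Certificate, Standard Permit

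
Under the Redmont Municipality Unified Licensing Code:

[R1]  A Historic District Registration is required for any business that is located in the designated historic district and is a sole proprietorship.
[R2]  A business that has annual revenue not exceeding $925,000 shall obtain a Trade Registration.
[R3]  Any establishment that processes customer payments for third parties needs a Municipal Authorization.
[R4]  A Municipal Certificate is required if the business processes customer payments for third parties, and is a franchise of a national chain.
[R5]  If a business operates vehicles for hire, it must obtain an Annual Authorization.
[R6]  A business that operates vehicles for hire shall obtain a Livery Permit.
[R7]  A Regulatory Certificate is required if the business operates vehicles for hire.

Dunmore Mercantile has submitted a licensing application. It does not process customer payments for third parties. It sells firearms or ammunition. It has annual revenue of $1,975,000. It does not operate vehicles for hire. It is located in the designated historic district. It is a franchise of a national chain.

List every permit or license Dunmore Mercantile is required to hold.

None

[R1] is located in the designated historic district; is a franchise of a national chain (not: is a sole proprietorship) → Historic District Registration not required.
[R2] revenue $1,975,000 > $925,000 → Trade Registration not required.
[R3] does not process customer payments for third parties → Municipal Authorization not required.
[R4] does not process customer payments for third parties; is a franchise of a national chain → Municipal Certificate not required.
[R5] does not operate vehicles for hire → Annual Authorization not required.
[R6] does not operate vehicles for hire → Livery Permit not required.
[R7] does not operate vehicles for hire → Regulatory Certificate not required.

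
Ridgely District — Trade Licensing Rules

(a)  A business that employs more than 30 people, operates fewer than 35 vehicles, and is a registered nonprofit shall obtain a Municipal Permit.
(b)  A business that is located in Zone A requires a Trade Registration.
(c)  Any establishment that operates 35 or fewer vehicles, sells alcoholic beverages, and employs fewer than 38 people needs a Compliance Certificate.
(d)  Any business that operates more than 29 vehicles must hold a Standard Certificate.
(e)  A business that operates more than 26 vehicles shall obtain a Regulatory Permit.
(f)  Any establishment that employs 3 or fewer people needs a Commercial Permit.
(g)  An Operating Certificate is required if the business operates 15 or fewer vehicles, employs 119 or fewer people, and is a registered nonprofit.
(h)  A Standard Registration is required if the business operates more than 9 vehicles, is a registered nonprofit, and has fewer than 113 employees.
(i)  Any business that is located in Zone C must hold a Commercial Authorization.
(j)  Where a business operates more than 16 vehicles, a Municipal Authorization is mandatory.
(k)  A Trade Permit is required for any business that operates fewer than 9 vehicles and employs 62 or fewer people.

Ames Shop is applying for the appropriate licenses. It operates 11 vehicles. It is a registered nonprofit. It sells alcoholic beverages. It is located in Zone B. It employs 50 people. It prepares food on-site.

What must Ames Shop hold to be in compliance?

(a) employees 50 > 30; vehicles 11 < 35; is a registered nonprofit → Municipal Permit required.
(b) is located in Zone B (not: is located in Zone A) → Trade Registration not required.
(c) vehicles 11 ≤ 35; sells alcoholic beverages; employees 50 ≥ 38 → Compliance Certificate not required.
(d) vehicles 11 ≤ 29 → Standard Certificate not required.
(e) vehicles 11 ≤ 26 → Regulatory Permit not required.
(f) employees 50 > 3 → Commercial Permit not required.
(g) vehicles 11 ≤ 15; employees 50 ≤ 119; is a registered nonprofit → Operating Certificate required.
(h) vehicles 11 > 9; is a registered nonprofit; employees 50 < 113 → Standard Registration required.
(i) is located in Zone B (not: is located in Zone C) → Commercial Authorization not required.
(j) vehicles 11 ≤ 16 → Municipal Authorization not required.
(k) vehicles 11 ≥ 9; employees 50 ≤ 62 → Trade Permit not required.

Municipal Permit, Operating Certificate, Standard Registration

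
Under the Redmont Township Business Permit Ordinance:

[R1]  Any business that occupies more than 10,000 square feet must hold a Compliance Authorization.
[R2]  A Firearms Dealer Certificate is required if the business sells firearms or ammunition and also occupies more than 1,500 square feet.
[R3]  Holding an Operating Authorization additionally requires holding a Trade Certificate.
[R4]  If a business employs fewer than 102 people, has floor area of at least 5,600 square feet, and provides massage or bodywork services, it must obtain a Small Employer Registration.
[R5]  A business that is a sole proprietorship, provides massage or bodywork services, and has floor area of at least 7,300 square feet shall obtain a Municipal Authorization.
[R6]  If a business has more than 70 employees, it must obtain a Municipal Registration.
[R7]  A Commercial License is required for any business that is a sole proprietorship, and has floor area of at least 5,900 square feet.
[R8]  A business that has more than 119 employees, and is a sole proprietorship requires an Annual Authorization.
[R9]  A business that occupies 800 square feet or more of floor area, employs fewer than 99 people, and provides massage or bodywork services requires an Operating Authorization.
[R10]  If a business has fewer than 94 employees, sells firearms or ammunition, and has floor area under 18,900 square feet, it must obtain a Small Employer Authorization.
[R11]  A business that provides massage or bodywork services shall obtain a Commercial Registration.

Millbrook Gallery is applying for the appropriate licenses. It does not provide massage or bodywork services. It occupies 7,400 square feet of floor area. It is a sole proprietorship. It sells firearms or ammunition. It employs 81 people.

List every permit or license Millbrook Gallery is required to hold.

[R1] floor area 7,400 square feet ≤ 10,000 square feet → Compliance Authorization not required.
[R2] sells firearms or ammunition; floor area 7,400 square feet > 1,500 square feet → Firearms Dealer Certificate required.
[R3] Operating Authorization is not required → no effect.
[R4] employees 81 < 102; floor area 7,400 square feet ≥ 5,600 square feet; does not provide massage or bodywork services → Small Employer Registration not required.
[R5] is a sole proprietorship; does not provide massage or bodywork services; floor area 7,400 square feet ≥ 7,300 square feet → Municipal Authorization not required.
[R6] employees 81 > 70 → Municipal Registration required.
[R7] is a sole proprietorship; floor area 7,400 square feet ≥ 5,900 square feet → Commercial License required.
[R8] employees 81 ≤ 119; is a sole proprietorship → Annual Authorization not required.
[R9] floor area 7,400 square feet ≥ 800 square feet; employees 81 < 99; does not provide massage or bodywork services → Operating Authorization not required.
[R10] employees 81 < 94; sells firearms or ammunition; floor area 7,400 square feet < 18,900 square feet → Small Employer Authorization required.
[R11] does not provide massage or bodywork services → Commercial Registration not required.

Commercial License, Firearms Dealer Certificate, Municipal Registration, Small Employer Authorization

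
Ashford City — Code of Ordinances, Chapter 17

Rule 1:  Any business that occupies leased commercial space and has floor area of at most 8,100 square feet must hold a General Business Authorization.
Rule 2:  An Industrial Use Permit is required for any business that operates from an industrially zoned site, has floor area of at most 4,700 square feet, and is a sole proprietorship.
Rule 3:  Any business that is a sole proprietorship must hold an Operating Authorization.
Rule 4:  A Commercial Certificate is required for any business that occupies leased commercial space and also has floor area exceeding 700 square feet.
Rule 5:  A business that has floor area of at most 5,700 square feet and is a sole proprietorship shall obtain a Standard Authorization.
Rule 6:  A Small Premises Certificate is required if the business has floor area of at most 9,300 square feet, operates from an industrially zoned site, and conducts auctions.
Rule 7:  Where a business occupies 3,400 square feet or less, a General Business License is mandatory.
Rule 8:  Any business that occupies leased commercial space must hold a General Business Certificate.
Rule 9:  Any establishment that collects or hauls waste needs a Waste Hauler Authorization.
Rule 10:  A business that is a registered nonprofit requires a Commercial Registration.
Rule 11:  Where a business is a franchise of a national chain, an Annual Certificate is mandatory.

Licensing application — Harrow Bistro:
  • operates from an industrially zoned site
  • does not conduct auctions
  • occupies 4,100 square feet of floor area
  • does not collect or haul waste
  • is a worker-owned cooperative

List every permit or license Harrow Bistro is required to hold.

None

Rule 1: operates from an industrially zoned site (not: occupies leased commercial space); floor area 4,100 square feet ≤ 8,100 square feet → General Business Authorization not required.
Rule 2: operates from an industrially zoned site; floor area 4,100 square feet ≤ 4,700 square feet; is a worker-owned cooperative (not: is a sole proprietorship) → Industrial Use Permit not required.
Rule 3: is a worker-owned cooperative (not: is a sole proprietorship) → Operating Authorization not required.
Rule 4: operates from an industrially zoned site (not: occupies leased commercial space); floor area 4,100 square feet > 700 square feet → Commercial Certificate not required.
Rule 5: floor area 4,100 square feet ≤ 5,700 square feet; is a worker-owned cooperative (not: is a sole proprietorship) → Standard Authorization not required.
Rule 6: floor area 4,100 square feet ≤ 9,300 square feet; operates from an industrially zoned site; does not conduct auctions → Small Premises Certificate not required.
Rule 7: floor area 4,100 square feet > 3,400 square feet → General Business License not required.
Rule 8: operates from an industrially zoned site (not: occupies leased commercial space) → General Business Certificate not required.
Rule 9: does not collect or haul waste → Waste Hauler Authorization not required.
Rule 10: is a worker-owned cooperative (not: is a registered nonprofit) → Commercial Registration not required.
Rule 11: is a worker-owned cooperative (not: is a franchise of a national chain) → Annual Certificate not required.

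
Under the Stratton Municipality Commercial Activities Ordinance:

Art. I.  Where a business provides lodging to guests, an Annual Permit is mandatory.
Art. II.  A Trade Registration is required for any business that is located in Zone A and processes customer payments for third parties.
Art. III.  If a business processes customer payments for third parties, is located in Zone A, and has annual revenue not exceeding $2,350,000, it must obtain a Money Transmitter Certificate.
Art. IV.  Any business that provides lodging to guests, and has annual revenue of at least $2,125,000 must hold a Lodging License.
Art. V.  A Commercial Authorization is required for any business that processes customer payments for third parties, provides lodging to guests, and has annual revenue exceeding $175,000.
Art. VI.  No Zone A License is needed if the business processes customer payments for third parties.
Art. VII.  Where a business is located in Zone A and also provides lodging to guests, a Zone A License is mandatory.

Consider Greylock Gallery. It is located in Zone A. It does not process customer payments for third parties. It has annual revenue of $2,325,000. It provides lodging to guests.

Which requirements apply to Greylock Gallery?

Annual Permit, Lodging License, Zone A License

Art. I. provides lodging to guests → Annual Permit required.
Art. II. is located in Zone A; does not process customer payments for third parties → Trade Registration not required.
Art. III. does not process customer payments for third parties; is located in Zone A; revenue $2,325,000 ≤ $2,350,000 → Money Transmitter Certificate not required.
Art. IV. provides lodging to guests; revenue $2,325,000 ≥ $2,125,000 → Lodging License required.
Art. V. does not process customer payments for third parties; provides lodging to guests; revenue $2,325,000 > $175,000 → Commercial Authorization not required.
Art. VI. does not process customer payments for third parties → Zone A License exemption does not apply.
Art. VII. is located in Zone A; provides lodging to guests → Zone A License required.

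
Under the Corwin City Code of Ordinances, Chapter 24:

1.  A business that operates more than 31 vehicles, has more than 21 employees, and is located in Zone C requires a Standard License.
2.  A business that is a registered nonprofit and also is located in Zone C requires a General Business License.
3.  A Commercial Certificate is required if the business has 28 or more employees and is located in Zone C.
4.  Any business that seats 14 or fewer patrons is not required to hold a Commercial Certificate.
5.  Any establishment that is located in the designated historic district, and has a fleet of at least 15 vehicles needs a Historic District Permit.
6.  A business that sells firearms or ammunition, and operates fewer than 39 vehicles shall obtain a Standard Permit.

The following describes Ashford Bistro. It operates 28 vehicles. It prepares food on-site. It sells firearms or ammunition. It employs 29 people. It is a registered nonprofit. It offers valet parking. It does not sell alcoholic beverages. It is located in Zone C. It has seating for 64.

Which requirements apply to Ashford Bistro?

Commercial Certificate, General Business License, Standard Permit

1. vehicles 28 ≤ 31; employees 29 > 21; is located in Zone C → Standard License not required.
2. is a registered nonprofit; is located in Zone C → General Business License required.
3. employees 29 ≥ 28; is located in Zone C → Commercial Certificate required.
4. seating 64 > 14 → Commercial Certificate exemption does not apply.
5. is located in Zone C (not: is located in the designated historic district); vehicles 28 ≥ 15 → Historic District Permit not required.
6. sells firearms or ammunition; vehicles 28 < 39 → Standard Permit required.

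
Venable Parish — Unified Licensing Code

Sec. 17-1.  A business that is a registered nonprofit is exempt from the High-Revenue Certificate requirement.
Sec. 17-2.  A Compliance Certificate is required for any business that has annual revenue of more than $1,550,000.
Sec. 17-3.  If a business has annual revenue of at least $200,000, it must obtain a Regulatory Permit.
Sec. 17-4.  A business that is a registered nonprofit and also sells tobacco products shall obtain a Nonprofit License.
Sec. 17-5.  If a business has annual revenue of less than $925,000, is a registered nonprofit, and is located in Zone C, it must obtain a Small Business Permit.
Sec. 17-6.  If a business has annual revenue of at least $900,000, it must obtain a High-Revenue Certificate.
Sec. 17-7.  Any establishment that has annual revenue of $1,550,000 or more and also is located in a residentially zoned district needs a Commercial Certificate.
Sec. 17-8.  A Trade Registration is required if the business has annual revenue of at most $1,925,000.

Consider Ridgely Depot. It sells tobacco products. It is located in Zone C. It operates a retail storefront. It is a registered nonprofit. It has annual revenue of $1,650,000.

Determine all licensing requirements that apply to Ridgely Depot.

Sec. 17-1. is a registered nonprofit → exempt from High-Revenue Certificate.
Sec. 17-2. revenue $1,650,000 > $1,550,000 → Compliance Certificate required.
Sec. 17-3. revenue $1,650,000 ≥ $200,000 → Regulatory Permit required.
Sec. 17-4. is a registered nonprofit; sells tobacco products → Nonprofit License required.
Sec. 17-5. revenue $1,650,000 ≥ $925,000; is a registered nonprofit; is located in Zone C → Small Business Permit not required.
Sec. 17-6. revenue $1,650,000 ≥ $900,000 → High-Revenue Certificate required.
Sec. 17-7. revenue $1,650,000 ≥ $1,550,000; is located in Zone C (not: is located in a residentially zoned district) → Commercial Certificate not required.
Sec. 17-8. revenue $1,650,000 ≤ $1,925,000 → Trade Registration required.

Compliance Certificate, Nonprofit License, Regulatory Permit, Trade Registration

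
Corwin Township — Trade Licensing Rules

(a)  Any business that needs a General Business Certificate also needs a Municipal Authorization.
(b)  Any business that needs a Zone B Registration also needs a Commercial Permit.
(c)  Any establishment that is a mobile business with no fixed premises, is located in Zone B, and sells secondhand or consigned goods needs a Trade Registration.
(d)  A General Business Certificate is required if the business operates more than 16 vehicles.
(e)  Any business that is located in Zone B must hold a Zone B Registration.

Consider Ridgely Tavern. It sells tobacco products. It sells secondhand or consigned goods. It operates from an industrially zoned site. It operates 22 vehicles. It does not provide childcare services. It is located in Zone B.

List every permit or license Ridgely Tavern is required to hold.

Commercial Permit, General Business Certificate, Municipal Authorization, Zone B Registration

(a) General Business Certificate is required → Municipal Authorization also required.
(b) Zone B Registration is required → Commercial Permit also required.
(c) operates from an industrially zoned site (not: is a mobile business with no fixed premises); is located in Zone B; sells secondhand or consigned goods → Trade Registration not required.
(d) vehicles 22 > 16 → General Business Certificate required.
(e) is located in Zone B → Zone B Registration required.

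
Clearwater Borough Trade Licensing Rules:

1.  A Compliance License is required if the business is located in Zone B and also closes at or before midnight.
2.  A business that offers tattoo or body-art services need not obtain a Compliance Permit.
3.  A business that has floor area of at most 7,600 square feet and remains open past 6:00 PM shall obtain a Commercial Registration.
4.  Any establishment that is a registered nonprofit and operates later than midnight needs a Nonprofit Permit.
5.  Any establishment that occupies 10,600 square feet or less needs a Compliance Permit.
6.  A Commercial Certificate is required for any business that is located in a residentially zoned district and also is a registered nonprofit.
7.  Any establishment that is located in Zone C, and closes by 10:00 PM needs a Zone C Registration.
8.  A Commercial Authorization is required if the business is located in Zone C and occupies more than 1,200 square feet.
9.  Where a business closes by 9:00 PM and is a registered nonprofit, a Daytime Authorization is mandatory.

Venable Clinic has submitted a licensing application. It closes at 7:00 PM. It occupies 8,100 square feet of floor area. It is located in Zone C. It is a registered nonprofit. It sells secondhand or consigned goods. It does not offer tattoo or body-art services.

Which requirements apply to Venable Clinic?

1. is located in Zone C (not: is located in Zone B); closes 7:00 PM, at/before midnight → Compliance License not required.
2. does not offer tattoo or body-art services → Compliance Permit exemption does not apply.
3. floor area 8,100 square feet > 7,600 square feet; closes 7:00 PM, after 6:00 PM → Commercial Registration not required.
4. is a registered nonprofit; closes 7:00 PM, at/before midnight → Nonprofit Permit not required.
5. floor area 8,100 square feet ≤ 10,600 square feet → Compliance Permit required.
6. is located in Zone C (not: is located in a residentially zoned district); is a registered nonprofit → Commercial Certificate not required.
7. is located in Zone C; closes 7:00 PM, at/before 10:00 PM → Zone C Registration required.
8. is located in Zone C; floor area 8,100 square feet > 1,200 square feet → Commercial Authorization required.
9. closes 7:00 PM, at/before 9:00 PM; is a registered nonprofit → Daytime Authorization required.

Commercial Authorization, Compliance Permit, Daytime Authorization, Zone C Registration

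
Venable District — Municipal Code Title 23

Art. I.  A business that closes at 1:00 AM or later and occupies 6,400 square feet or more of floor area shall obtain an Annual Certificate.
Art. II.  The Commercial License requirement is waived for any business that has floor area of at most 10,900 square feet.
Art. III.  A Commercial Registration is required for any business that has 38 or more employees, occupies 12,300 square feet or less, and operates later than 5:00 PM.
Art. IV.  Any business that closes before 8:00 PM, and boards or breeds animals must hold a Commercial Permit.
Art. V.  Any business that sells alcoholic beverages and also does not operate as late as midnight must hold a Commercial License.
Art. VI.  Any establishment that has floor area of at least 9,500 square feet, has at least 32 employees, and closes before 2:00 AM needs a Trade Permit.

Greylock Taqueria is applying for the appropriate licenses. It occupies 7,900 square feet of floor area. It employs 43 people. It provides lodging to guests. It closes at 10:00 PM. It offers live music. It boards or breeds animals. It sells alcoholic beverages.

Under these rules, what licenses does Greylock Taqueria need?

Art. I. closes 10:00 PM, at/before 1:00 AM; floor area 7,900 square feet ≥ 6,400 square feet → Annual Certificate not required.
Art. II. floor area 7,900 square feet ≤ 10,900 square feet → exempt from Commercial License.
Art. III. employees 43 ≥ 38; floor area 7,900 square feet ≤ 12,300 square feet; closes 10:00 PM, after 5:00 PM → Commercial Registration required.
Art. IV. closes 10:00 PM, after 8:00 PM; boards or breeds animals → Commercial Permit not required.
Art. V. sells alcoholic beverages; closes 10:00 PM, at/before midnight → Commercial License required.
Art. VI. floor area 7,900 square feet < 9,500 square feet; employees 43 ≥ 32; closes 10:00 PM, at/before 2:00 AM → Trade Permit not required.

Commercial Registration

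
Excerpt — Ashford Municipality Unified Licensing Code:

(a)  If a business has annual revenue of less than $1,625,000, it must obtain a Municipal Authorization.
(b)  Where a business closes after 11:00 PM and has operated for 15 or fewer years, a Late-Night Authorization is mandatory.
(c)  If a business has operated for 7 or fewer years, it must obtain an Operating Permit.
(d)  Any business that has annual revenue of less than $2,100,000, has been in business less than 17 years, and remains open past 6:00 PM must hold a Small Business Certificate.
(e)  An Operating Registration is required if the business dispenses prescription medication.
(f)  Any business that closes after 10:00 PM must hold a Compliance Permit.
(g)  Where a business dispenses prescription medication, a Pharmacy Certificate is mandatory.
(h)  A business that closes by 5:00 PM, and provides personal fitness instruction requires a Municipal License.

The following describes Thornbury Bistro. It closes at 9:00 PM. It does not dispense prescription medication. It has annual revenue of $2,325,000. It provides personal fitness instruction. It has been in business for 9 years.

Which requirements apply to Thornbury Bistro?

(a) revenue $2,325,000 ≥ $1,625,000 → Municipal Authorization not required.
(b) closes 9:00 PM, at/before 11:00 PM; years in business 9 ≤ 15 → Late-Night Authorization not required.
(c) years in business 9 > 7 → Operating Permit not required.
(d) revenue $2,325,000 ≥ $2,100,000; years in business 9 < 17; closes 9:00 PM, after 6:00 PM → Small Business Certificate not required.
(e) does not dispense prescription medication → Operating Registration not required.
(f) closes 9:00 PM, at/before 10:00 PM → Compliance Permit not required.
(g) does not dispense prescription medication → Pharmacy Certificate not required.
(h) closes 9:00 PM, after 5:00 PM; provides personal fitness instruction → Municipal License not required.

None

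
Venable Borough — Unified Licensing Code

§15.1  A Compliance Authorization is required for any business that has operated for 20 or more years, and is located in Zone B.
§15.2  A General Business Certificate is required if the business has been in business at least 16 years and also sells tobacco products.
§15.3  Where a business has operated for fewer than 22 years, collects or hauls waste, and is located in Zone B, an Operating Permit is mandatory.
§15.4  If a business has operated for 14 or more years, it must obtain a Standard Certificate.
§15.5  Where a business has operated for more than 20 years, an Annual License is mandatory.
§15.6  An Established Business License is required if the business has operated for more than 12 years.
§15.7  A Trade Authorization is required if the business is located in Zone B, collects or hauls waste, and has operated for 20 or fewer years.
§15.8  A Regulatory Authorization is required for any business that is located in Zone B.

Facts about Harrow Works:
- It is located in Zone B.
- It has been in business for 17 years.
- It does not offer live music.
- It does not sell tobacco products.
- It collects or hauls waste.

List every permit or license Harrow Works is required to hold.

Established Business License, Operating Permit, Regulatory Authorization, Standard Certificate, Trade Authorization

§15.1 years in business 17 < 20; is located in Zone B → Compliance Authorization not required.
§15.2 years in business 17 ≥ 16; does not sell tobacco products → General Business Certificate not required.
§15.3 years in business 17 < 22; collects or hauls waste; is located in Zone B → Operating Permit required.
§15.4 years in business 17 ≥ 14 → Standard Certificate required.
§15.5 years in business 17 ≤ 20 → Annual License not required.
§15.6 years in business 17 > 12 → Established Business License required.
§15.7 is located in Zone B; collects or hauls waste; years in business 17 ≤ 20 → Trade Authorization required.
§15.8 is located in Zone B → Regulatory Authorization required.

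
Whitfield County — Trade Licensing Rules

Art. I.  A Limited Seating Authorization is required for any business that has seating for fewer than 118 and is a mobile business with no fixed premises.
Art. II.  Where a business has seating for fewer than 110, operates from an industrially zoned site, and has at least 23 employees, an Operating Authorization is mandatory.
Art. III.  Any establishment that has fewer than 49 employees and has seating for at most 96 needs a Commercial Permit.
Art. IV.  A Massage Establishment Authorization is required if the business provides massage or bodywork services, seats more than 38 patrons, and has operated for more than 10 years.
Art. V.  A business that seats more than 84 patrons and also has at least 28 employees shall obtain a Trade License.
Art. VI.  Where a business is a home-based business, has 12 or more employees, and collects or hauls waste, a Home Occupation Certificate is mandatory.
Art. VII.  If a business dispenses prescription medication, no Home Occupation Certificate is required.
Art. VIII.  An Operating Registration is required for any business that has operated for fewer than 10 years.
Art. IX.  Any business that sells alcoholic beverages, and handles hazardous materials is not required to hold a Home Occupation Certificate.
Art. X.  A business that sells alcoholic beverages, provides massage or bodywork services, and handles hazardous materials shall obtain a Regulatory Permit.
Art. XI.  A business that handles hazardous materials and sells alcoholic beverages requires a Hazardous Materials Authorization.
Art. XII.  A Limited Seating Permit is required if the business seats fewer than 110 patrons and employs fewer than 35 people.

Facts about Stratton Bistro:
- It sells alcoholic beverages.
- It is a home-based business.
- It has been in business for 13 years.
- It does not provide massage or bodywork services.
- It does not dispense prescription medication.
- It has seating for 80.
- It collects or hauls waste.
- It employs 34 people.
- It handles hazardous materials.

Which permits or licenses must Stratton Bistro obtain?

Art. I. seating 80 < 118; is a home-based business (not: is a mobile business with no fixed premises) → Limited Seating Authorization not required.
Art. II. seating 80 < 110; is a home-based business (not: operates from an industrially zoned site); employees 34 ≥ 23 → Operating Authorization not required.
Art. III. employees 34 < 49; seating 80 ≤ 96 → Commercial Permit required.
Art. IV. does not provide massage or bodywork services; seating 80 > 38; years in business 13 > 10 → Massage Establishment Authorization not required.
Art. V. seating 80 ≤ 84; employees 34 ≥ 28 → Trade License not required.
Art. VI. is a home-based business; employees 34 ≥ 12; collects or hauls waste → Home Occupation Certificate required.
Art. VII. does not dispense prescription medication → Home Occupation Certificate exemption does not apply.
Art. VIII. years in business 13 ≥ 10 → Operating Registration not required.
Art. IX. sells alcoholic beverages; handles hazardous materials → exempt from Home Occupation Certificate.
Art. X. sells alcoholic beverages; does not provide massage or bodywork services; handles hazardous materials → Regulatory Permit not required.
Art. XI. handles hazardous materials; sells alcoholic beverages → Hazardous Materials Authorization required.
Art. XII. seating 80 < 110; employees 34 < 35 → Limited Seating Permit required.

Commercial Permit, Hazardous Materials Authorization, Limited Seating Permit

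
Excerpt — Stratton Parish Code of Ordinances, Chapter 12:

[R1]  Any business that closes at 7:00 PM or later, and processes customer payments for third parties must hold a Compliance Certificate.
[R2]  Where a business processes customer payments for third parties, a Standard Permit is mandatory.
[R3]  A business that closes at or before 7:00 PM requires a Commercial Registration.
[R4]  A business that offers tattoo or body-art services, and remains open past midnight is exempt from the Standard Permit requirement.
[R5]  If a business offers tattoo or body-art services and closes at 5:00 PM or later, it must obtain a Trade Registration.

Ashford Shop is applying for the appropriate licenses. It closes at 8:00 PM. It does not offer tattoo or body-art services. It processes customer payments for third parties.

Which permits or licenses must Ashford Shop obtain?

[R1] closes 8:00 PM, after 7:00 PM; processes customer payments for third parties → Compliance Certificate required.
[R2] processes customer payments for third parties → Standard Permit required.
[R3] closes 8:00 PM, after 7:00 PM → Commercial Registration not required.
[R4] does not offer tattoo or body-art services; closes 8:00 PM, at/before midnight → Standard Permit exemption does not apply.
[R5] does not offer tattoo or body-art services; closes 8:00 PM, after 5:00 PM → Trade Registration not required.

Compliance Certificate, Standard Permit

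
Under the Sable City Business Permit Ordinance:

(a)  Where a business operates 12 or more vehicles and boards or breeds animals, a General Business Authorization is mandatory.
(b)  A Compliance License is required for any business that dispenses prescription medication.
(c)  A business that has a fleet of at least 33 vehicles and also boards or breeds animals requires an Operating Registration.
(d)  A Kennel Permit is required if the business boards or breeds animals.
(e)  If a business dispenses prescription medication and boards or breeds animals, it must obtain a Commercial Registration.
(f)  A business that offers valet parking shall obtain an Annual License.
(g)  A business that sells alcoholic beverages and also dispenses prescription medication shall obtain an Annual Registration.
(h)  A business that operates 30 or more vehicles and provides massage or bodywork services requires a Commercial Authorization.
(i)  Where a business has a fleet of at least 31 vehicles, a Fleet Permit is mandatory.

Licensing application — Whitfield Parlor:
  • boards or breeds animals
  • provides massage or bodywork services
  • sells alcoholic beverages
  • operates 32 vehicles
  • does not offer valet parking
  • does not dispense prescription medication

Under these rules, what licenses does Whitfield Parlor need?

Commercial Authorization, Fleet Permit, General Business Authorization, Kennel Permit

(a) vehicles 32 ≥ 12; boards or breeds animals → General Business Authorization required.
(b) does not dispense prescription medication → Compliance License not required.
(c) vehicles 32 < 33; boards or breeds animals → Operating Registration not required.
(d) boards or breeds animals → Kennel Permit required.
(e) does not dispense prescription medication; boards or breeds animals → Commercial Registration not required.
(f) does not offer valet parking → Annual License not required.
(g) sells alcoholic beverages; does not dispense prescription medication → Annual Registration not required.
(h) vehicles 32 ≥ 30; provides massage or bodywork services → Commercial Authorization required.
(i) vehicles 32 ≥ 31 → Fleet Permit required.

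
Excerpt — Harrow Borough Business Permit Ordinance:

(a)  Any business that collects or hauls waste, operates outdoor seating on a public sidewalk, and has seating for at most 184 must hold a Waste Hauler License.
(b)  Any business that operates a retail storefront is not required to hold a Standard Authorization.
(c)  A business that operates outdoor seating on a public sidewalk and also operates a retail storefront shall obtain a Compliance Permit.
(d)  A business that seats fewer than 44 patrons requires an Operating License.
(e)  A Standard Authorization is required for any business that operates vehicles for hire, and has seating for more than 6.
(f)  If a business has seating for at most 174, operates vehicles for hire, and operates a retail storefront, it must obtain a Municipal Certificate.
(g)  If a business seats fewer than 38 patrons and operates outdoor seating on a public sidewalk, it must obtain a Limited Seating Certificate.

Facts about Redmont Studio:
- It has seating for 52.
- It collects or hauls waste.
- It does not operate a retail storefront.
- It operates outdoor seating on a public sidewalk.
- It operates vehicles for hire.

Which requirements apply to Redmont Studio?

(a) collects or hauls waste; operates outdoor seating on a public sidewalk; seating 52 ≤ 184 → Waste Hauler License required.
(b) does not operate a retail storefront → Standard Authorization exemption does not apply.
(c) operates outdoor seating on a public sidewalk; does not operate a retail storefront → Compliance Permit not required.
(d) seating 52 ≥ 44 → Operating License not required.
(e) operates vehicles for hire; seating 52 > 6 → Standard Authorization required.
(f) seating 52 ≤ 174; operates vehicles for hire; does not operate a retail storefront → Municipal Certificate not required.
(g) seating 52 ≥ 38; operates outdoor seating on a public sidewalk → Limited Seating Certificate not required.

Standard Authorization, Waste Hauler License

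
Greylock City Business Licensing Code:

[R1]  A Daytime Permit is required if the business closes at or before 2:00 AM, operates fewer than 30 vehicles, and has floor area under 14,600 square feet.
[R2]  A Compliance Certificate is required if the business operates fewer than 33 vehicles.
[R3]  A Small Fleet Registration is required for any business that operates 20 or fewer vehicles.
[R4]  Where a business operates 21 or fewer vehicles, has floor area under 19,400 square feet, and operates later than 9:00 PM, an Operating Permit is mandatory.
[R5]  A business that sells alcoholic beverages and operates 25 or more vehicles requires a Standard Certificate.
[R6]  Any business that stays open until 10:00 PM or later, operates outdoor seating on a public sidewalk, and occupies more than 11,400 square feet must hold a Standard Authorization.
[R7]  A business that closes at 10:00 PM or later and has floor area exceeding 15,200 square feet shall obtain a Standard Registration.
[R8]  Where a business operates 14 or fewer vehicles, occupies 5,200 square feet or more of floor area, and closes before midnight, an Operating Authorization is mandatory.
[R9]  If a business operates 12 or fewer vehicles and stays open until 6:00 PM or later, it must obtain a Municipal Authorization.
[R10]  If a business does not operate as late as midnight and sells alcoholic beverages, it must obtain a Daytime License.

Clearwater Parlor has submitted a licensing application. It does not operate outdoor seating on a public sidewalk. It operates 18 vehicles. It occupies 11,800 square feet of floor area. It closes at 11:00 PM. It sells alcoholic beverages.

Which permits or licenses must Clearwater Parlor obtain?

Compliance Certificate, Daytime License, Daytime Permit, Operating Permit, Small Fleet Registration

[R1] closes 11:00 PM, at/before 2:00 AM; vehicles 18 < 30; floor area 11,800 square feet < 14,600 square feet → Daytime Permit required.
[R2] vehicles 18 < 33 → Compliance Certificate required.
[R3] vehicles 18 ≤ 20 → Small Fleet Registration required.
[R4] vehicles 18 ≤ 21; floor area 11,800 square feet < 19,400 square feet; closes 11:00 PM, after 9:00 PM → Operating Permit required.
[R5] sells alcoholic beverages; vehicles 18 < 25 → Standard Certificate not required.
[R6] closes 11:00 PM, after 10:00 PM; does not operate outdoor seating on a public sidewalk; floor area 11,800 square feet > 11,400 square feet → Standard Authorization not required.
[R7] closes 11:00 PM, after 10:00 PM; floor area 11,800 square feet ≤ 15,200 square feet → Standard Registration not required.
[R8] vehicles 18 > 14; floor area 11,800 square feet ≥ 5,200 square feet; closes 11:00 PM, at/before midnight → Operating Authorization not required.
[R9] vehicles 18 > 12; closes 11:00 PM, after 6:00 PM → Municipal Authorization not required.
[R10] closes 11:00 PM, at/before midnight; sells alcoholic beverages → Daytime License required.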